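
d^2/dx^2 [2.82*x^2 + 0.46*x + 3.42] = 5.64000000000000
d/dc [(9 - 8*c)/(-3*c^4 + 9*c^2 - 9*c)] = (8*c*(c^3 - 3*c + 3) - (8*c - 9)*(4*c^3 - 6*c + 3))/(3*c^2*(c^3 - 3*c + 3)^2)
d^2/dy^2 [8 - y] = 0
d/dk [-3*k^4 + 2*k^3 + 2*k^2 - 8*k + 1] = -12*k^3 + 6*k^2 + 4*k - 8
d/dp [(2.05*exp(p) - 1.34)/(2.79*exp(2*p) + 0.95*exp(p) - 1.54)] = (-5.7195*exp(2*p) + 7.4772*exp(p) - 1.884)*exp(p)/(7.7841*exp(4*p) + 5.301*exp(3*p) - 7.6907*exp(2*p) - 2.926*exp(p) + 2.3716)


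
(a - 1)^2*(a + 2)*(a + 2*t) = a^4 + 2*a^3*t - 3*a^2 - 6*a*t + 2*a + 4*t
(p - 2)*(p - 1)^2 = p^3 - 4*p^2 + 5*p - 2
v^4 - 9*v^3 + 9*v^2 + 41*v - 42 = (v - 7)*(v - 3)*(v - 1)*(v + 2)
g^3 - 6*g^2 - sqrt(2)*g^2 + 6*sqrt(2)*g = g*(g - 6)*(g - sqrt(2))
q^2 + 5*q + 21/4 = (q + 3/2)*(q + 7/2)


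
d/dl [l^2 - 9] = 2*l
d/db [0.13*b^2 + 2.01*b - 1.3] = 0.26*b + 2.01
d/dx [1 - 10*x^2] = -20*x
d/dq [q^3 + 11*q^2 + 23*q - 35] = 3*q^2 + 22*q + 23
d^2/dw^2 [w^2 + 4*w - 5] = 2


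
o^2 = o^2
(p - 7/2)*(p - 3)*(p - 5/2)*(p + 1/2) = p^4 - 17*p^3/2 + 89*p^2/4 - 103*p/8 - 105/8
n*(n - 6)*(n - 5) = n^3 - 11*n^2 + 30*n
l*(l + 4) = l^2 + 4*l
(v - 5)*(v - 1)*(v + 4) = v^3 - 2*v^2 - 19*v + 20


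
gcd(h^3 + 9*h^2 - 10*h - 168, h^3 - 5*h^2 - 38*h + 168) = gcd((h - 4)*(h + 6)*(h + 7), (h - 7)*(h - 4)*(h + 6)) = h^2 + 2*h - 24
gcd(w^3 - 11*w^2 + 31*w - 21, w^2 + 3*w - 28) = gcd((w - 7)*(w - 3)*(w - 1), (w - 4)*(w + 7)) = 1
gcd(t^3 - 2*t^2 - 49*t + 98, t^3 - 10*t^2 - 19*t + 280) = t - 7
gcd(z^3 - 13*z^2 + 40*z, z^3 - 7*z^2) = z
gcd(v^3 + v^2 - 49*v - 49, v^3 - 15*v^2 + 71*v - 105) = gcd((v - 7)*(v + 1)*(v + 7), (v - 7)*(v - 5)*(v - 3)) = v - 7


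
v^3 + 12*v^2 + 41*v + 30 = (v + 1)*(v + 5)*(v + 6)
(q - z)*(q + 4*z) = q^2 + 3*q*z - 4*z^2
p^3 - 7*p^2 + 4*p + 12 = (p - 6)*(p - 2)*(p + 1)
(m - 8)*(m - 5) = m^2 - 13*m + 40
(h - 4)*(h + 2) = h^2 - 2*h - 8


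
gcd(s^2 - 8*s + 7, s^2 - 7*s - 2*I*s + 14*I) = s - 7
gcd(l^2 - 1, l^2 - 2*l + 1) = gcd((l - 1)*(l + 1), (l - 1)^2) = l - 1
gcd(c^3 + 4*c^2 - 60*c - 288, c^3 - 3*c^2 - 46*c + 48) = c^2 - 2*c - 48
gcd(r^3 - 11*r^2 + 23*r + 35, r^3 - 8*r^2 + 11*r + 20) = r^2 - 4*r - 5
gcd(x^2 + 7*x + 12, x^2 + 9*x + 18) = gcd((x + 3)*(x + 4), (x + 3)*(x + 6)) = x + 3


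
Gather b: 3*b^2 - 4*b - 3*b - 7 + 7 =3*b^2 - 7*b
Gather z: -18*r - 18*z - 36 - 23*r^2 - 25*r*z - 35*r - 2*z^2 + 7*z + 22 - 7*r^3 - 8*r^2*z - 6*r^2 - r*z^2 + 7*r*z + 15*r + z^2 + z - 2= -7*r^3 - 29*r^2 - 38*r + z^2*(-r - 1) + z*(-8*r^2 - 18*r - 10) - 16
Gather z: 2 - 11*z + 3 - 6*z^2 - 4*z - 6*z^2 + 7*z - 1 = -12*z^2 - 8*z + 4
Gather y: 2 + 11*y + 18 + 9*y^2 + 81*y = 9*y^2 + 92*y + 20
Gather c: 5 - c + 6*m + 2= -c + 6*m + 7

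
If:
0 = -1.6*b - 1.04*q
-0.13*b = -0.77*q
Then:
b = 0.00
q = 0.00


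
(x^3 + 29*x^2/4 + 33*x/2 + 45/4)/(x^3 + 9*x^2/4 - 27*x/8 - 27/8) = 2*(4*x^2 + 17*x + 15)/(8*x^2 - 6*x - 9)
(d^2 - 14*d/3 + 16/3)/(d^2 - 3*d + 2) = (d - 8/3)/(d - 1)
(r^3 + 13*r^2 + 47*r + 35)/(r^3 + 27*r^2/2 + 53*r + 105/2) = 2*(r + 1)/(2*r + 3)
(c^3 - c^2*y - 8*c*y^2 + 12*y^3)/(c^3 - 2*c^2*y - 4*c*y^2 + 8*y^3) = (c + 3*y)/(c + 2*y)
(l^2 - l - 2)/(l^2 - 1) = (l - 2)/(l - 1)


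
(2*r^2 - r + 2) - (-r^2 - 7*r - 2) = 3*r^2 + 6*r + 4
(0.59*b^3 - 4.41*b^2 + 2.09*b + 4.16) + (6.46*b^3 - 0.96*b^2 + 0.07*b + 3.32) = 7.05*b^3 - 5.37*b^2 + 2.16*b + 7.48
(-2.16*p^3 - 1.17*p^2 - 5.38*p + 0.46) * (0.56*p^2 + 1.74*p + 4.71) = -1.2096*p^5 - 4.4136*p^4 - 15.2222*p^3 - 14.6143*p^2 - 24.5394*p + 2.1666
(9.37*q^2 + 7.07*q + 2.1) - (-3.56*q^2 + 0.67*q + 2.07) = 12.93*q^2 + 6.4*q + 0.0300000000000002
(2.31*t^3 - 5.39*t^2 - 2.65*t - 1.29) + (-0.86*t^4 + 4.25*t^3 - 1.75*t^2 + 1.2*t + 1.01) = -0.86*t^4 + 6.56*t^3 - 7.14*t^2 - 1.45*t - 0.28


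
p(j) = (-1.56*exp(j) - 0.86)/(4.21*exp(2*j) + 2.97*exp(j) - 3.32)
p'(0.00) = 1.45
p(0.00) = -0.63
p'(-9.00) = 0.00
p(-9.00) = 0.26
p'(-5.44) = 0.00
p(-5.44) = 0.26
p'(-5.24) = 0.00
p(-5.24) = 0.26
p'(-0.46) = 174.00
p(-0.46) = -7.93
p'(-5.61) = 0.00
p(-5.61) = 0.26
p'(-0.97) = 1.71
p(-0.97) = 0.91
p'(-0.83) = 3.53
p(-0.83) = 1.26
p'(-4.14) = 0.01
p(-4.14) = 0.27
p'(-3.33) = 0.03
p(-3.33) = 0.29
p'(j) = (-1.56*exp(j) - 0.86)*(-8.42*exp(2*j) - 2.97*exp(j))/(4.21*exp(2*j) + 2.97*exp(j) - 3.32)^2 - 1.56*exp(j)/(4.21*exp(2*j) + 2.97*exp(j) - 3.32) = (6.5676*exp(2*j) + 7.2412*exp(j) + 7.7334)*exp(j)/(17.7241*exp(4*j) + 25.0074*exp(3*j) - 19.1335*exp(2*j) - 19.7208*exp(j) + 11.0224)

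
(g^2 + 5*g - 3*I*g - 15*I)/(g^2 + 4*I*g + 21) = (g + 5)/(g + 7*I)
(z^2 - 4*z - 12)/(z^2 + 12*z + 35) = (z^2 - 4*z - 12)/(z^2 + 12*z + 35)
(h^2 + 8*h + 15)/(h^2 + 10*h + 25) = (h + 3)/(h + 5)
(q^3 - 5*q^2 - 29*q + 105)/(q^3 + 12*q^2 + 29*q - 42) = (q^3 - 5*q^2 - 29*q + 105)/(q^3 + 12*q^2 + 29*q - 42)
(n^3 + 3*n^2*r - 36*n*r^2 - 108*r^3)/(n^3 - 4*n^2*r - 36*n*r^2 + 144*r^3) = (-n - 3*r)/(-n + 4*r)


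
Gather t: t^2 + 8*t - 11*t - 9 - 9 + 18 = t^2 - 3*t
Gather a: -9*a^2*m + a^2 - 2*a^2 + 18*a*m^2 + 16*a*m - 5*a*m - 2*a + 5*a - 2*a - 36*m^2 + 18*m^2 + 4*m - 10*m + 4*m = a^2*(-9*m - 1) + a*(18*m^2 + 11*m + 1) - 18*m^2 - 2*m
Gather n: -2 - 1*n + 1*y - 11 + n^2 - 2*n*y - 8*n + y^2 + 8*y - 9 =n^2 + n*(-2*y - 9) + y^2 + 9*y - 22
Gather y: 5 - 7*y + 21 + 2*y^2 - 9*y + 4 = 2*y^2 - 16*y + 30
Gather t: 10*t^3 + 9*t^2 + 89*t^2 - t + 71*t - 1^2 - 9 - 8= 10*t^3 + 98*t^2 + 70*t - 18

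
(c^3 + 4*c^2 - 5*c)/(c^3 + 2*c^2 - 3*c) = (c + 5)/(c + 3)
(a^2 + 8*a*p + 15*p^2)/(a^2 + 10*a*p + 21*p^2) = (a + 5*p)/(a + 7*p)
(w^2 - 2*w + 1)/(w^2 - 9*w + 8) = (w - 1)/(w - 8)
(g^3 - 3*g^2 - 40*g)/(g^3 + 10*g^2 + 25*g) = (g - 8)/(g + 5)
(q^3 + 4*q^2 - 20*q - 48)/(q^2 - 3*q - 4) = (q^2 + 8*q + 12)/(q + 1)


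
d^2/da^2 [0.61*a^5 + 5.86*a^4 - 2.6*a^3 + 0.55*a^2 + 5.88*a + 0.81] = 12.2*a^3 + 70.32*a^2 - 15.6*a + 1.1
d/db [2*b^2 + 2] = 4*b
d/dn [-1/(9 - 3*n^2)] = -2*n/(3*(n^2 - 3)^2)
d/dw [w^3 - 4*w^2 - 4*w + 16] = 3*w^2 - 8*w - 4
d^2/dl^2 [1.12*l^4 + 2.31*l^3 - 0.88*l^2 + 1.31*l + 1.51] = 13.44*l^2 + 13.86*l - 1.76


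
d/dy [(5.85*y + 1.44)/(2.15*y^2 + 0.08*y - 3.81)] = (12.5775*y^2 + 0.468*y - (4.3*y + 0.08)*(5.85*y + 1.44) - 22.2885)/(2.15*y^2 + 0.08*y - 3.81)^2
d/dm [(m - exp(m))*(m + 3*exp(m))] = 2*m*exp(m) + 2*m - 6*exp(2*m) + 2*exp(m)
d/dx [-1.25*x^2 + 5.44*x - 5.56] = 5.44 - 2.5*x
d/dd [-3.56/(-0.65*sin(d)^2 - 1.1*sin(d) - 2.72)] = -(4.628*sin(d) + 3.916)*cos(d)/(0.65*sin(d)^2 + 1.1*sin(d) + 2.72)^2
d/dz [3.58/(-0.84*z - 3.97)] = 3.0072/(0.84*z + 3.97)^2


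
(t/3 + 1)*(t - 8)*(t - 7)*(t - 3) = t^4/3 - 5*t^3 + 47*t^2/3 + 45*t - 168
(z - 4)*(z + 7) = z^2 + 3*z - 28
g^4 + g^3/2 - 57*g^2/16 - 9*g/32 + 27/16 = (g - 3/2)*(g - 3/4)*(g + 3/4)*(g + 2)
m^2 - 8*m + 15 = (m - 5)*(m - 3)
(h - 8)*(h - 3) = h^2 - 11*h + 24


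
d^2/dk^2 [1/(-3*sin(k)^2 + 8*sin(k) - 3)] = 2*(18*sin(k)^4 - 36*sin(k)^3 - 13*sin(k)^2 + 84*sin(k) - 55)/(3*sin(k)^2 - 8*sin(k) + 3)^3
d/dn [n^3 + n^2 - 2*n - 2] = 3*n^2 + 2*n - 2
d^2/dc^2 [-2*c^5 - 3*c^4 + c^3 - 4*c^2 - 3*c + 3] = -40*c^3 - 36*c^2 + 6*c - 8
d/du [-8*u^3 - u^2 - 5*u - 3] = -24*u^2 - 2*u - 5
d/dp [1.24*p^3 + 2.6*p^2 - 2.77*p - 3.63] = 3.72*p^2 + 5.2*p - 2.77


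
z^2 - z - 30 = (z - 6)*(z + 5)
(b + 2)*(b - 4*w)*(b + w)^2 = b^4 - 2*b^3*w + 2*b^3 - 7*b^2*w^2 - 4*b^2*w - 4*b*w^3 - 14*b*w^2 - 8*w^3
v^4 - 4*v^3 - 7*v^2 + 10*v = v*(v - 5)*(v - 1)*(v + 2)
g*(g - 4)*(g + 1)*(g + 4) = g^4 + g^3 - 16*g^2 - 16*g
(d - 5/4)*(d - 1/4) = d^2 - 3*d/2 + 5/16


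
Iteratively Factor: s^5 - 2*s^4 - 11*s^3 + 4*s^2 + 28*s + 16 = (s + 1)*(s^4 - 3*s^3 - 8*s^2 + 12*s + 16) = (s - 4)*(s + 1)*(s^3 + s^2 - 4*s - 4) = (s - 4)*(s + 1)^2*(s^2 - 4) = (s - 4)*(s - 2)*(s + 1)^2*(s + 2)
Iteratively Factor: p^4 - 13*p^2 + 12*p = (p - 1)*(p^3 + p^2 - 12*p) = p*(p - 1)*(p^2 + p - 12) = p*(p - 1)*(p + 4)*(p - 3)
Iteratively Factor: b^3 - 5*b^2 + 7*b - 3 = (b - 3)*(b^2 - 2*b + 1) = (b - 3)*(b - 1)*(b - 1)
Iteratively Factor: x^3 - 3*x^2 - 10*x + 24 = (x + 3)*(x^2 - 6*x + 8) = (x - 4)*(x + 3)*(x - 2)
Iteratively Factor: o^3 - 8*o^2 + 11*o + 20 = (o + 1)*(o^2 - 9*o + 20) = (o - 4)*(o + 1)*(o - 5)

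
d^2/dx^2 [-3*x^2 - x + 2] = -6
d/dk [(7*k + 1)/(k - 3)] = -22/(k - 3)^2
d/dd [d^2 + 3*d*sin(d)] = 3*d*cos(d) + 2*d + 3*sin(d)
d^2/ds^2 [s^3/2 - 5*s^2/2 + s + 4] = 3*s - 5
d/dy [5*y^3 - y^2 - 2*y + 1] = 15*y^2 - 2*y - 2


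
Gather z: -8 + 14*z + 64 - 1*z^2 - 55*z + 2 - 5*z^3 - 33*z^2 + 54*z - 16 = -5*z^3 - 34*z^2 + 13*z + 42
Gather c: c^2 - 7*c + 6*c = c^2 - c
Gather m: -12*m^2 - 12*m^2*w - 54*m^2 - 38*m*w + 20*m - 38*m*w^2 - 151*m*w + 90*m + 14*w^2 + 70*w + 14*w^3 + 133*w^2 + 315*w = m^2*(-12*w - 66) + m*(-38*w^2 - 189*w + 110) + 14*w^3 + 147*w^2 + 385*w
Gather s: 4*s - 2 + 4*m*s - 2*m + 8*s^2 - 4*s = 4*m*s - 2*m + 8*s^2 - 2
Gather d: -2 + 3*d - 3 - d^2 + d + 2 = -d^2 + 4*d - 3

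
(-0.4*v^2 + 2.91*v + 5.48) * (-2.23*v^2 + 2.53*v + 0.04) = 0.892*v^4 - 7.5013*v^3 - 4.8741*v^2 + 13.9808*v + 0.2192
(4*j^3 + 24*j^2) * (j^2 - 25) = 4*j^5 + 24*j^4 - 100*j^3 - 600*j^2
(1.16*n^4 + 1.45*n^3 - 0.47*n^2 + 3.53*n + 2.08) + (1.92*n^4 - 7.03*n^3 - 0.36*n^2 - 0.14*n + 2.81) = 3.08*n^4 - 5.58*n^3 - 0.83*n^2 + 3.39*n + 4.89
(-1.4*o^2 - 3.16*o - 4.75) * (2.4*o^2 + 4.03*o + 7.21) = -3.36*o^4 - 13.226*o^3 - 34.2288*o^2 - 41.9261*o - 34.2475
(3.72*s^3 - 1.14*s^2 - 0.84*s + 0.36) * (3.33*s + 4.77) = 12.3876*s^4 + 13.9482*s^3 - 8.235*s^2 - 2.808*s + 1.7172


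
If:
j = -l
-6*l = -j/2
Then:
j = 0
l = 0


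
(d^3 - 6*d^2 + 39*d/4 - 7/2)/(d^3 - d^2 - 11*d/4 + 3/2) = (2*d - 7)/(2*d + 3)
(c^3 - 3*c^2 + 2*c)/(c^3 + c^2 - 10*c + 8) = c/(c + 4)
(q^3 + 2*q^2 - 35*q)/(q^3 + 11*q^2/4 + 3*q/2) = 4*(q^2 + 2*q - 35)/(4*q^2 + 11*q + 6)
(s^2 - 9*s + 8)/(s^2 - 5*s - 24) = (s - 1)/(s + 3)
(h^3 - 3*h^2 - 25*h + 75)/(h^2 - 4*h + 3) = (h^2 - 25)/(h - 1)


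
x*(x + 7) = x^2 + 7*x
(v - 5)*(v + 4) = v^2 - v - 20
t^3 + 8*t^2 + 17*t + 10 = (t + 1)*(t + 2)*(t + 5)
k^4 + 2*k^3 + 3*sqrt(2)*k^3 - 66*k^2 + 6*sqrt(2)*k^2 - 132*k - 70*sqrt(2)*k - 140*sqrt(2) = (k + 2)*(k - 5*sqrt(2))*(k + sqrt(2))*(k + 7*sqrt(2))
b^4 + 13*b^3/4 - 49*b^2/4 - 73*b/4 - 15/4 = (b - 3)*(b + 1/4)*(b + 1)*(b + 5)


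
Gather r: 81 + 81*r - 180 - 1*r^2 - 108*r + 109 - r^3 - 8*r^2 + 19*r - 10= -r^3 - 9*r^2 - 8*r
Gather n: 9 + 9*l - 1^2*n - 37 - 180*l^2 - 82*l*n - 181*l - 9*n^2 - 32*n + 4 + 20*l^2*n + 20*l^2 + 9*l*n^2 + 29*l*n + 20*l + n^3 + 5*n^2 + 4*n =-160*l^2 - 152*l + n^3 + n^2*(9*l - 4) + n*(20*l^2 - 53*l - 29) - 24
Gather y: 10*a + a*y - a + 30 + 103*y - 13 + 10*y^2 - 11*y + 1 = 9*a + 10*y^2 + y*(a + 92) + 18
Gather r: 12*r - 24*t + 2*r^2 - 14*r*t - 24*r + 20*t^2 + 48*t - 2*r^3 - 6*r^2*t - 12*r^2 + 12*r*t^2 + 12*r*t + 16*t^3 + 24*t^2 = -2*r^3 + r^2*(-6*t - 10) + r*(12*t^2 - 2*t - 12) + 16*t^3 + 44*t^2 + 24*t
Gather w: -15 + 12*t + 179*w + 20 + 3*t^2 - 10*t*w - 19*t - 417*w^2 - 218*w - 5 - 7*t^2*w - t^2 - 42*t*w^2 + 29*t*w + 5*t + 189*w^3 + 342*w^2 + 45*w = 2*t^2 - 2*t + 189*w^3 + w^2*(-42*t - 75) + w*(-7*t^2 + 19*t + 6)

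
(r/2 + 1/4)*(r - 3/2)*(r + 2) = r^3/2 + r^2/2 - 11*r/8 - 3/4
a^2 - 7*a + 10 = (a - 5)*(a - 2)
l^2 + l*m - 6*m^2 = (l - 2*m)*(l + 3*m)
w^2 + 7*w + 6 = (w + 1)*(w + 6)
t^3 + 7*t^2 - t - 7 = (t - 1)*(t + 1)*(t + 7)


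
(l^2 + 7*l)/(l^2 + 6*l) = (l + 7)/(l + 6)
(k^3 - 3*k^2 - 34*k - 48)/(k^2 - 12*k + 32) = (k^2 + 5*k + 6)/(k - 4)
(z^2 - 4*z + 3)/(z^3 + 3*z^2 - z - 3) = (z - 3)/(z^2 + 4*z + 3)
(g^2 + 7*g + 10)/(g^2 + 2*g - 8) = (g^2 + 7*g + 10)/(g^2 + 2*g - 8)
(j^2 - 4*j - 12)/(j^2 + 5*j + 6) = (j - 6)/(j + 3)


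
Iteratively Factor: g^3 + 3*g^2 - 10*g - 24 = (g + 2)*(g^2 + g - 12) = (g - 3)*(g + 2)*(g + 4)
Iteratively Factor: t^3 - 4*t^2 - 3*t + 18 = (t - 3)*(t^2 - t - 6) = (t - 3)*(t + 2)*(t - 3)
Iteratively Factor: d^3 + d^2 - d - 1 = (d + 1)*(d^2 - 1) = (d - 1)*(d + 1)*(d + 1)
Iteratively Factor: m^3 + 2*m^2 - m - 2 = (m + 2)*(m^2 - 1) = (m + 1)*(m + 2)*(m - 1)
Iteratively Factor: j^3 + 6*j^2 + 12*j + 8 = (j + 2)*(j^2 + 4*j + 4) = (j + 2)^2*(j + 2)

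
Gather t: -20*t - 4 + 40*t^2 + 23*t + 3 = 40*t^2 + 3*t - 1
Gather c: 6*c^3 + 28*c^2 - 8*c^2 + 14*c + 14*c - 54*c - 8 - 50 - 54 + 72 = 6*c^3 + 20*c^2 - 26*c - 40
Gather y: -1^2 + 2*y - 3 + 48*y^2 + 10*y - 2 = 48*y^2 + 12*y - 6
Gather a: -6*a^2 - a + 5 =-6*a^2 - a + 5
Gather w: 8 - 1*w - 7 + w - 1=0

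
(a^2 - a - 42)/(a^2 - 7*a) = (a + 6)/a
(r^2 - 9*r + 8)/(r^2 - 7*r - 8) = (r - 1)/(r + 1)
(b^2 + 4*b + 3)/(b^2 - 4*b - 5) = (b + 3)/(b - 5)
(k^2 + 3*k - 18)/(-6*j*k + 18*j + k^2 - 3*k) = (-k - 6)/(6*j - k)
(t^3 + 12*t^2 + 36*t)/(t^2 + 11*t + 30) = t*(t + 6)/(t + 5)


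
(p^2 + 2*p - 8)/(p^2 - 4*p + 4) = (p + 4)/(p - 2)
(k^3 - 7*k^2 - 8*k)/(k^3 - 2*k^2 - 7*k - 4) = k*(k - 8)/(k^2 - 3*k - 4)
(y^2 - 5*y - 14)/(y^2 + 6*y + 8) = (y - 7)/(y + 4)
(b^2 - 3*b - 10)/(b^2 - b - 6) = (b - 5)/(b - 3)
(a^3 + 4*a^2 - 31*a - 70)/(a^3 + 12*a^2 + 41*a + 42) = (a - 5)/(a + 3)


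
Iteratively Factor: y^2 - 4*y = (y)*(y - 4)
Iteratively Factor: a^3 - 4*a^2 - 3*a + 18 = (a - 3)*(a^2 - a - 6) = (a - 3)^2*(a + 2)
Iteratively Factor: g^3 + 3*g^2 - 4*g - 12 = (g - 2)*(g^2 + 5*g + 6) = (g - 2)*(g + 3)*(g + 2)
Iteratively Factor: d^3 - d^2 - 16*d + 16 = (d + 4)*(d^2 - 5*d + 4) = (d - 1)*(d + 4)*(d - 4)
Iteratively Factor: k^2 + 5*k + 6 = (k + 2)*(k + 3)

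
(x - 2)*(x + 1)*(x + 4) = x^3 + 3*x^2 - 6*x - 8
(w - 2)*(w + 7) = w^2 + 5*w - 14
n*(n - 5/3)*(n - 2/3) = n^3 - 7*n^2/3 + 10*n/9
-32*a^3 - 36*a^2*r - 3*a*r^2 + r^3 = (-8*a + r)*(a + r)*(4*a + r)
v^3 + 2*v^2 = v^2*(v + 2)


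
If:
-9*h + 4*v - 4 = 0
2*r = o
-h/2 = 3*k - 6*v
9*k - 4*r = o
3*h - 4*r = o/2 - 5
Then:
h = -20/59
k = 94/177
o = 94/59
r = 47/59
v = 14/59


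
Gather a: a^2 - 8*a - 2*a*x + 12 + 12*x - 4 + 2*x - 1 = a^2 + a*(-2*x - 8) + 14*x + 7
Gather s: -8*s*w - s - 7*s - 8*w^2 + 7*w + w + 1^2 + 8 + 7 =s*(-8*w - 8) - 8*w^2 + 8*w + 16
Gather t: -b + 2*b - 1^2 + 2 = b + 1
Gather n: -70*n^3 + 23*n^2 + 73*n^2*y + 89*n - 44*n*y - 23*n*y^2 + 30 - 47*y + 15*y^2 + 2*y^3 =-70*n^3 + n^2*(73*y + 23) + n*(-23*y^2 - 44*y + 89) + 2*y^3 + 15*y^2 - 47*y + 30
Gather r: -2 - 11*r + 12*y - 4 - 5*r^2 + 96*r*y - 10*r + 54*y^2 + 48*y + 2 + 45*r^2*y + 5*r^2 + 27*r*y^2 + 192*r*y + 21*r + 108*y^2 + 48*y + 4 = 45*r^2*y + r*(27*y^2 + 288*y) + 162*y^2 + 108*y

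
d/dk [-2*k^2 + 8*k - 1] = 8 - 4*k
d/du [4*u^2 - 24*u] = 8*u - 24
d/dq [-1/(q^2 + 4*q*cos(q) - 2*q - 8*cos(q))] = 2*(-2*q*sin(q) + q + 4*sin(q) + 2*cos(q) - 1)/((q - 2)^2*(q + 4*cos(q))^2)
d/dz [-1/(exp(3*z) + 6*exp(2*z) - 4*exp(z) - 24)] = (3*exp(2*z) + 12*exp(z) - 4)*exp(z)/(exp(3*z) + 6*exp(2*z) - 4*exp(z) - 24)^2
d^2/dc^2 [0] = 0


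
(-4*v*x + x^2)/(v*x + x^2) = (-4*v + x)/(v + x)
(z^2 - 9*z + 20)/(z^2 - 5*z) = (z - 4)/z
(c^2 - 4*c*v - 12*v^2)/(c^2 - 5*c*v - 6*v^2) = (c + 2*v)/(c + v)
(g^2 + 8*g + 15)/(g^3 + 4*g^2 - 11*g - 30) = (g + 3)/(g^2 - g - 6)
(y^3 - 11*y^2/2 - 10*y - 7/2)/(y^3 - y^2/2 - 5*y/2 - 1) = (y - 7)/(y - 2)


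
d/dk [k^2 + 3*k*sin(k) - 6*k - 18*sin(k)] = 3*k*cos(k) + 2*k + 3*sin(k) - 18*cos(k) - 6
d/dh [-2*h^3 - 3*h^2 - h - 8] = -6*h^2 - 6*h - 1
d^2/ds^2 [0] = 0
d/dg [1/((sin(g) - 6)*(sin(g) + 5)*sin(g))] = (-3*cos(g) + 2/tan(g) + 30*cos(g)/sin(g)^2)/((sin(g) - 6)^2*(sin(g) + 5)^2)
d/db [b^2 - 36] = 2*b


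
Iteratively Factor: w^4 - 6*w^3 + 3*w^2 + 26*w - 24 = (w + 2)*(w^3 - 8*w^2 + 19*w - 12) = (w - 1)*(w + 2)*(w^2 - 7*w + 12) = (w - 4)*(w - 1)*(w + 2)*(w - 3)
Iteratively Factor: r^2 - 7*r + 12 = (r - 3)*(r - 4)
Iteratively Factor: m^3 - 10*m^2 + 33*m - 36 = (m - 4)*(m^2 - 6*m + 9) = (m - 4)*(m - 3)*(m - 3)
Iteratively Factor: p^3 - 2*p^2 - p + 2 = (p - 2)*(p^2 - 1) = (p - 2)*(p - 1)*(p + 1)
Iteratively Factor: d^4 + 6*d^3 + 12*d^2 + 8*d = (d)*(d^3 + 6*d^2 + 12*d + 8) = d*(d + 2)*(d^2 + 4*d + 4) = d*(d + 2)^2*(d + 2)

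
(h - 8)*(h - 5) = h^2 - 13*h + 40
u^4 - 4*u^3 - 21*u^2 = u^2*(u - 7)*(u + 3)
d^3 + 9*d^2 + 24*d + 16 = (d + 1)*(d + 4)^2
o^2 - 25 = (o - 5)*(o + 5)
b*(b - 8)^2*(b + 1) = b^4 - 15*b^3 + 48*b^2 + 64*b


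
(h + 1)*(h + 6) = h^2 + 7*h + 6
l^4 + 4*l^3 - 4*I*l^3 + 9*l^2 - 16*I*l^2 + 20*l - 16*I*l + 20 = (l + 2)^2*(l - 5*I)*(l + I)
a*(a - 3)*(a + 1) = a^3 - 2*a^2 - 3*a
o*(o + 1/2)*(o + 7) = o^3 + 15*o^2/2 + 7*o/2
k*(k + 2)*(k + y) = k^3 + k^2*y + 2*k^2 + 2*k*y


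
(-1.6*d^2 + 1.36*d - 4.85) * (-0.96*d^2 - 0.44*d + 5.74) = 1.536*d^4 - 0.6016*d^3 - 5.1264*d^2 + 9.9404*d - 27.839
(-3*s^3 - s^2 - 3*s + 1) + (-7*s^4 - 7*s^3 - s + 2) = -7*s^4 - 10*s^3 - s^2 - 4*s + 3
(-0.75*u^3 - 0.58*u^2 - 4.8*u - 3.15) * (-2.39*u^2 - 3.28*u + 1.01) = 1.7925*u^5 + 3.8462*u^4 + 12.6169*u^3 + 22.6867*u^2 + 5.484*u - 3.1815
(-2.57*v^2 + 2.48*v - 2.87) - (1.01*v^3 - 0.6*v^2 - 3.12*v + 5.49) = -1.01*v^3 - 1.97*v^2 + 5.6*v - 8.36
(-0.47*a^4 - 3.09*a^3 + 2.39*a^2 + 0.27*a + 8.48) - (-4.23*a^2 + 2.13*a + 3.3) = -0.47*a^4 - 3.09*a^3 + 6.62*a^2 - 1.86*a + 5.18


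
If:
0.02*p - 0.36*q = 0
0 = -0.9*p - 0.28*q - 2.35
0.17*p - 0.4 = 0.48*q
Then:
No Solution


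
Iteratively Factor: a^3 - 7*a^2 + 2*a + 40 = (a - 4)*(a^2 - 3*a - 10) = (a - 4)*(a + 2)*(a - 5)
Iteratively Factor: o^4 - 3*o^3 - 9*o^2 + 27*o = (o - 3)*(o^3 - 9*o) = (o - 3)^2*(o^2 + 3*o) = (o - 3)^2*(o + 3)*(o)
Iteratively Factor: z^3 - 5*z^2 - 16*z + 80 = (z - 4)*(z^2 - z - 20) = (z - 4)*(z + 4)*(z - 5)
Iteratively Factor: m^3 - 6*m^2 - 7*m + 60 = (m + 3)*(m^2 - 9*m + 20) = (m - 4)*(m + 3)*(m - 5)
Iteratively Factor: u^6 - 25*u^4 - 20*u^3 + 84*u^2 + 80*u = (u - 2)*(u^5 + 2*u^4 - 21*u^3 - 62*u^2 - 40*u) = (u - 2)*(u + 2)*(u^4 - 21*u^2 - 20*u) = (u - 2)*(u + 1)*(u + 2)*(u^3 - u^2 - 20*u) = u*(u - 2)*(u + 1)*(u + 2)*(u^2 - u - 20) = u*(u - 2)*(u + 1)*(u + 2)*(u + 4)*(u - 5)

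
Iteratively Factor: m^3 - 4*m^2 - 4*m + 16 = (m + 2)*(m^2 - 6*m + 8) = (m - 4)*(m + 2)*(m - 2)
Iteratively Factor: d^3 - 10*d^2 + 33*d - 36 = (d - 3)*(d^2 - 7*d + 12) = (d - 3)^2*(d - 4)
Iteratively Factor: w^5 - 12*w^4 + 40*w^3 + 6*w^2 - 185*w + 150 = (w - 1)*(w^4 - 11*w^3 + 29*w^2 + 35*w - 150) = (w - 3)*(w - 1)*(w^3 - 8*w^2 + 5*w + 50) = (w - 5)*(w - 3)*(w - 1)*(w^2 - 3*w - 10) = (w - 5)*(w - 3)*(w - 1)*(w + 2)*(w - 5)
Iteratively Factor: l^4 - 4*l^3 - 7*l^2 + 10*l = (l - 5)*(l^3 + l^2 - 2*l) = (l - 5)*(l + 2)*(l^2 - l) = l*(l - 5)*(l + 2)*(l - 1)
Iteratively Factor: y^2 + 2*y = (y + 2)*(y)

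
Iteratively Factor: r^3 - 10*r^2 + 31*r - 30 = (r - 3)*(r^2 - 7*r + 10) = (r - 5)*(r - 3)*(r - 2)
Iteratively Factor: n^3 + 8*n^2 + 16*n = (n)*(n^2 + 8*n + 16) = n*(n + 4)*(n + 4)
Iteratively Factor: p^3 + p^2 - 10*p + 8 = (p + 4)*(p^2 - 3*p + 2) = (p - 2)*(p + 4)*(p - 1)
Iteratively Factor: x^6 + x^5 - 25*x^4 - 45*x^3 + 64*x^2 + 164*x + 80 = (x + 1)*(x^5 - 25*x^3 - 20*x^2 + 84*x + 80) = (x + 1)^2*(x^4 - x^3 - 24*x^2 + 4*x + 80) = (x - 5)*(x + 1)^2*(x^3 + 4*x^2 - 4*x - 16) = (x - 5)*(x + 1)^2*(x + 4)*(x^2 - 4) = (x - 5)*(x - 2)*(x + 1)^2*(x + 4)*(x + 2)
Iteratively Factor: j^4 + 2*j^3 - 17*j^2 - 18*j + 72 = (j - 3)*(j^3 + 5*j^2 - 2*j - 24) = (j - 3)*(j - 2)*(j^2 + 7*j + 12) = (j - 3)*(j - 2)*(j + 3)*(j + 4)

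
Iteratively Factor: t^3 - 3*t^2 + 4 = (t + 1)*(t^2 - 4*t + 4) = (t - 2)*(t + 1)*(t - 2)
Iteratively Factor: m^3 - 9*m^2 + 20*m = (m)*(m^2 - 9*m + 20) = m*(m - 4)*(m - 5)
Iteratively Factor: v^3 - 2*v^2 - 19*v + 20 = (v + 4)*(v^2 - 6*v + 5) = (v - 5)*(v + 4)*(v - 1)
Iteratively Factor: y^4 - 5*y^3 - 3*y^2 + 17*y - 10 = (y + 2)*(y^3 - 7*y^2 + 11*y - 5) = (y - 5)*(y + 2)*(y^2 - 2*y + 1) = (y - 5)*(y - 1)*(y + 2)*(y - 1)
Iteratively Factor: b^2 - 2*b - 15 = (b + 3)*(b - 5)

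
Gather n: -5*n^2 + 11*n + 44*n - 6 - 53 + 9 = -5*n^2 + 55*n - 50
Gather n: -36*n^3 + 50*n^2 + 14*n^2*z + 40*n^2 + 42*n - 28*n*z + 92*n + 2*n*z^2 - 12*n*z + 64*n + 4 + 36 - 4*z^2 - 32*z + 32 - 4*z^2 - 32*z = -36*n^3 + n^2*(14*z + 90) + n*(2*z^2 - 40*z + 198) - 8*z^2 - 64*z + 72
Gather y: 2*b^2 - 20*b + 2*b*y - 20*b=2*b^2 + 2*b*y - 40*b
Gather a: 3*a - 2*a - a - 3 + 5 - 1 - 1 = 0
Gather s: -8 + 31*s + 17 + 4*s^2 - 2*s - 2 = 4*s^2 + 29*s + 7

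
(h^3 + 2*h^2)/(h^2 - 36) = h^2*(h + 2)/(h^2 - 36)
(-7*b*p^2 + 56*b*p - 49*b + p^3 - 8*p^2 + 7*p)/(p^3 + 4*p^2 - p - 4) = (-7*b*p + 49*b + p^2 - 7*p)/(p^2 + 5*p + 4)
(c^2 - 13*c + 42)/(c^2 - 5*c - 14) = (c - 6)/(c + 2)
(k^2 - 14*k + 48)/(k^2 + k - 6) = (k^2 - 14*k + 48)/(k^2 + k - 6)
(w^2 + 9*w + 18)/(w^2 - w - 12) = (w + 6)/(w - 4)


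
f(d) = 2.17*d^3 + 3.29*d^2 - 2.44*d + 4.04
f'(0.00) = -2.44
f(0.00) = 4.04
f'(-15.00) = 1363.61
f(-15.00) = -6542.86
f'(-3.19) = 42.82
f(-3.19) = -25.14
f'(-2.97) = 35.44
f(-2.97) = -16.54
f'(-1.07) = -2.03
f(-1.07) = 7.76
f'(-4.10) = 80.02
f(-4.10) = -80.21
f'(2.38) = 50.10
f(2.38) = 46.12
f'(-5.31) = 146.18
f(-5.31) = -215.13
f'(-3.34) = 48.21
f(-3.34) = -31.96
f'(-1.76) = 6.14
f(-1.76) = 6.70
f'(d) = 6.51*d^2 + 6.58*d - 2.44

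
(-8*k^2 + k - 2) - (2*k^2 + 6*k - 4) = -10*k^2 - 5*k + 2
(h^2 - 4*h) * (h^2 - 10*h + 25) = h^4 - 14*h^3 + 65*h^2 - 100*h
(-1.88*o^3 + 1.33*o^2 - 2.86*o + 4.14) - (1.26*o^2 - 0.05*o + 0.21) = -1.88*o^3 + 0.0700000000000001*o^2 - 2.81*o + 3.93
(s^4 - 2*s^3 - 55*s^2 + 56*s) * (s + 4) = s^5 + 2*s^4 - 63*s^3 - 164*s^2 + 224*s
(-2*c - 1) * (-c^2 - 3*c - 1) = 2*c^3 + 7*c^2 + 5*c + 1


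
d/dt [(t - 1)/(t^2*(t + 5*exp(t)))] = (-5*t^2*exp(t) - 2*t^2 + 3*t + 10*exp(t))/(t^3*(t^2 + 10*t*exp(t) + 25*exp(2*t)))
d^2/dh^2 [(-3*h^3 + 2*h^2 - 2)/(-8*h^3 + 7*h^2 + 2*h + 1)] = 2*(40*h^6 + 144*h^5 + 816*h^4 - 989*h^3 + 258*h^2 + 141*h - 8)/(512*h^9 - 1344*h^8 + 792*h^7 + 137*h^6 + 138*h^5 - 135*h^4 - 68*h^3 - 33*h^2 - 6*h - 1)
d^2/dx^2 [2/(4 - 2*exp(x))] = (-exp(x) - 2)*exp(x)/(exp(x) - 2)^3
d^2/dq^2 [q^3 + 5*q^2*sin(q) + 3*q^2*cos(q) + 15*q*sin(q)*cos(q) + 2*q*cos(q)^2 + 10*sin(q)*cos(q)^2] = -5*q^2*sin(q) - 3*q^2*cos(q) - 12*q*sin(q) - 30*q*sin(2*q) + 20*q*cos(q) - 4*q*cos(2*q) + 6*q + 15*sin(q)/2 - 4*sin(2*q) - 45*sin(3*q)/2 + 6*cos(q) + 30*cos(2*q)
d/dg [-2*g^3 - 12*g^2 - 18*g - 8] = -6*g^2 - 24*g - 18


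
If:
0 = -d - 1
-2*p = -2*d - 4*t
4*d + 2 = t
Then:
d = -1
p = -5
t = -2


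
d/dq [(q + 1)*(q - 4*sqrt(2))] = 2*q - 4*sqrt(2) + 1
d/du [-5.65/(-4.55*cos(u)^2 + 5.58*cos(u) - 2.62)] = (51.415*cos(u) - 31.527)*sin(u)/(4.55*cos(u)^2 - 5.58*cos(u) + 2.62)^2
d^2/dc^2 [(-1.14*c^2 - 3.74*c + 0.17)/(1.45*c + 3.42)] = 11.140378/(3.048625*c^3 + 21.57165*c^2 + 50.87934*c + 40.001688)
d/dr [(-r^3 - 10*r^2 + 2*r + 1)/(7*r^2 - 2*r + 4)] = (-7*r^4 + 4*r^3 - 6*r^2 - 94*r + 10)/(49*r^4 - 28*r^3 + 60*r^2 - 16*r + 16)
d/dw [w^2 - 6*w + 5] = 2*w - 6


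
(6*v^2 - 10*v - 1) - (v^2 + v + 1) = 5*v^2 - 11*v - 2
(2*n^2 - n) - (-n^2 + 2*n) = 3*n^2 - 3*n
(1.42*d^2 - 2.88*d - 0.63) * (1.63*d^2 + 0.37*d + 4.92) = 2.3146*d^4 - 4.169*d^3 + 4.8939*d^2 - 14.4027*d - 3.0996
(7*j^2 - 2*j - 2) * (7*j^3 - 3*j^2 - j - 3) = 49*j^5 - 35*j^4 - 15*j^3 - 13*j^2 + 8*j + 6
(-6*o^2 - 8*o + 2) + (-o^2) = -7*o^2 - 8*o + 2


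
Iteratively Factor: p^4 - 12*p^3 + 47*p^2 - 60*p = (p - 5)*(p^3 - 7*p^2 + 12*p) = (p - 5)*(p - 3)*(p^2 - 4*p) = p*(p - 5)*(p - 3)*(p - 4)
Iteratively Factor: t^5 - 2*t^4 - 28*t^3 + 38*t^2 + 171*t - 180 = (t + 3)*(t^4 - 5*t^3 - 13*t^2 + 77*t - 60) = (t - 1)*(t + 3)*(t^3 - 4*t^2 - 17*t + 60) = (t - 1)*(t + 3)*(t + 4)*(t^2 - 8*t + 15) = (t - 3)*(t - 1)*(t + 3)*(t + 4)*(t - 5)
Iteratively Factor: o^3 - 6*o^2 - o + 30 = (o + 2)*(o^2 - 8*o + 15) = (o - 5)*(o + 2)*(o - 3)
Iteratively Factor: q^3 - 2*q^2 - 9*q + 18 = (q - 2)*(q^2 - 9) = (q - 2)*(q + 3)*(q - 3)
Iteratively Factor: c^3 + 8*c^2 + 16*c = (c + 4)*(c^2 + 4*c) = (c + 4)^2*(c)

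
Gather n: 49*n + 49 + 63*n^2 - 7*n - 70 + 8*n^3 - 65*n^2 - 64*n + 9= 8*n^3 - 2*n^2 - 22*n - 12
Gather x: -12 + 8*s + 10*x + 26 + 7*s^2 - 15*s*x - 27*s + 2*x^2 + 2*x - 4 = 7*s^2 - 19*s + 2*x^2 + x*(12 - 15*s) + 10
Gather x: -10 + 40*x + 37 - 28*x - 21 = 12*x + 6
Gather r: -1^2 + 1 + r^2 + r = r^2 + r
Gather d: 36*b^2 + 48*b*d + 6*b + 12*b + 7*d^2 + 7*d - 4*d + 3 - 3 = 36*b^2 + 18*b + 7*d^2 + d*(48*b + 3)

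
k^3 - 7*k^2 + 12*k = k*(k - 4)*(k - 3)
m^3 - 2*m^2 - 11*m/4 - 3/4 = (m - 3)*(m + 1/2)^2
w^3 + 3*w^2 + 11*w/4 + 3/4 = (w + 1/2)*(w + 1)*(w + 3/2)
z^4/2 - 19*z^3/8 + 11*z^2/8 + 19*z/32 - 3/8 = (z/2 + 1/4)*(z - 4)*(z - 3/4)*(z - 1/2)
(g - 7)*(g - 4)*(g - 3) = g^3 - 14*g^2 + 61*g - 84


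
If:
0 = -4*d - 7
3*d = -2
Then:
No Solution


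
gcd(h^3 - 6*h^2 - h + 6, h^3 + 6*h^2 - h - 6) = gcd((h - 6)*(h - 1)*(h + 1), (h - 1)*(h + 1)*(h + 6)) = h^2 - 1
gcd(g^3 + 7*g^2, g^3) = g^2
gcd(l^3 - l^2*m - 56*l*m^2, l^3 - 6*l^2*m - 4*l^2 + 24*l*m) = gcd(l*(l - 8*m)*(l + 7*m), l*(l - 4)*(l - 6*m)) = l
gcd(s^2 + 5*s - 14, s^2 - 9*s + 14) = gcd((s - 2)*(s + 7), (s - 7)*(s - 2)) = s - 2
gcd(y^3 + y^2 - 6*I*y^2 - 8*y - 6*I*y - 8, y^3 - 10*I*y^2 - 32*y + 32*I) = y^2 - 6*I*y - 8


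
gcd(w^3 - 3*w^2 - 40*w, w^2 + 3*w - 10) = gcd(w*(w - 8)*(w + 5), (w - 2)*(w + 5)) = w + 5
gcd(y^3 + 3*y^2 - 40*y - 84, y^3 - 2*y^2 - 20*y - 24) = y^2 - 4*y - 12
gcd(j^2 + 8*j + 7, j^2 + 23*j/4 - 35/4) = j + 7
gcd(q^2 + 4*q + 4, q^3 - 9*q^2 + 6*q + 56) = q + 2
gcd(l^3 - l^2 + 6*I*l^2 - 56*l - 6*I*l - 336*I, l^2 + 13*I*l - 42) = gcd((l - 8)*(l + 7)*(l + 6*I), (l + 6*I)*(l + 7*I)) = l + 6*I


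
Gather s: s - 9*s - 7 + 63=56 - 8*s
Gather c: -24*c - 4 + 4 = -24*c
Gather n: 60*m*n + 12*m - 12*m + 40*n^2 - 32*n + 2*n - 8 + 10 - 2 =40*n^2 + n*(60*m - 30)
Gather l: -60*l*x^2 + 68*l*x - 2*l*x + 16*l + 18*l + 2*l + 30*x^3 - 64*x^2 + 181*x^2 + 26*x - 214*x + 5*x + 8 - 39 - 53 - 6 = l*(-60*x^2 + 66*x + 36) + 30*x^3 + 117*x^2 - 183*x - 90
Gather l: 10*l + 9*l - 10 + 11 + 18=19*l + 19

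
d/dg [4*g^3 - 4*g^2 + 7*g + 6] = 12*g^2 - 8*g + 7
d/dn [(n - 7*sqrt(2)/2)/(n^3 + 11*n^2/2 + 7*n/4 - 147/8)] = 8*(-8*n^2 + 6*n + 42*sqrt(2)*n - 21 + 7*sqrt(2))/(32*n^5 + 240*n^4 + 240*n^3 - 1400*n^2 - 1470*n + 3087)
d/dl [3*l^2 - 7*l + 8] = 6*l - 7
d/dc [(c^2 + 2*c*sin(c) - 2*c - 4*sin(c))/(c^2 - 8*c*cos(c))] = 2*(-4*c^3*sin(c) + c^3*cos(c) + 7*c^2*sin(c) - 6*c^2*cos(c) - 7*c^2 + 4*c*sin(c) + 16*c - 8*sin(2*c))/(c^2*(c - 8*cos(c))^2)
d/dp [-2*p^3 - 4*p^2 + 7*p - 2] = -6*p^2 - 8*p + 7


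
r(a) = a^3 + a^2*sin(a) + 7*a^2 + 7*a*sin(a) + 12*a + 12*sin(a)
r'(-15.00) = 391.68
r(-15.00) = -2065.84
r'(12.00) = 797.89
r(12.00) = 2751.22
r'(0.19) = 29.29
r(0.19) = 5.06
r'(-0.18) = 18.99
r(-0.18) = -3.87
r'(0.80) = 44.00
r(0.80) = 27.68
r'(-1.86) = -7.50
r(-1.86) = -6.88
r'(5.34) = 203.74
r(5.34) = 352.91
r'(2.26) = 46.91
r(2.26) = 99.83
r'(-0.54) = 9.57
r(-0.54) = -8.97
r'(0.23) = 30.38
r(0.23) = 6.26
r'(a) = a^2*cos(a) + 3*a^2 + 2*a*sin(a) + 7*a*cos(a) + 14*a + 7*sin(a) + 12*cos(a) + 12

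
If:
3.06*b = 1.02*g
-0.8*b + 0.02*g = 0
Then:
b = 0.00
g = 0.00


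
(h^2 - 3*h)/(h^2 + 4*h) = (h - 3)/(h + 4)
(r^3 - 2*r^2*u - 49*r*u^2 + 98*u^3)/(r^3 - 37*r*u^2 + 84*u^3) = (r^2 - 9*r*u + 14*u^2)/(r^2 - 7*r*u + 12*u^2)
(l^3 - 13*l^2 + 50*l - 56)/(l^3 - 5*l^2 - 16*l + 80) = (l^2 - 9*l + 14)/(l^2 - l - 20)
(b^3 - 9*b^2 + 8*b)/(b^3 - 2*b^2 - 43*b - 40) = b*(b - 1)/(b^2 + 6*b + 5)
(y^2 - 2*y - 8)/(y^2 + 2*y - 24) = (y + 2)/(y + 6)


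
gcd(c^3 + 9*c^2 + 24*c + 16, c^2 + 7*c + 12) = c + 4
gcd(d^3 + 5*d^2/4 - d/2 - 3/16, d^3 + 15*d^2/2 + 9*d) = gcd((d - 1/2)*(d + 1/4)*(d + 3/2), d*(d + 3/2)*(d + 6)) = d + 3/2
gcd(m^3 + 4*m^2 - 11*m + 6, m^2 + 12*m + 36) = m + 6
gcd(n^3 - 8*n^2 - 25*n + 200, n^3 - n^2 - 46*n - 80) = n^2 - 3*n - 40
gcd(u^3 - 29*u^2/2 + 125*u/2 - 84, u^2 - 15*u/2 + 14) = u - 7/2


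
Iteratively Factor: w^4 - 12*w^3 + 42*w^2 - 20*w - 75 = (w - 5)*(w^3 - 7*w^2 + 7*w + 15) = (w - 5)*(w + 1)*(w^2 - 8*w + 15) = (w - 5)^2*(w + 1)*(w - 3)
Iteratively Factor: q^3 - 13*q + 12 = (q - 1)*(q^2 + q - 12) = (q - 3)*(q - 1)*(q + 4)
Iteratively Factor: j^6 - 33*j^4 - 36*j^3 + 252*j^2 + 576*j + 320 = (j + 1)*(j^5 - j^4 - 32*j^3 - 4*j^2 + 256*j + 320) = (j - 4)*(j + 1)*(j^4 + 3*j^3 - 20*j^2 - 84*j - 80) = (j - 4)*(j + 1)*(j + 2)*(j^3 + j^2 - 22*j - 40) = (j - 4)*(j + 1)*(j + 2)^2*(j^2 - j - 20) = (j - 4)*(j + 1)*(j + 2)^2*(j + 4)*(j - 5)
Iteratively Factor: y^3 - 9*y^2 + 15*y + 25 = (y - 5)*(y^2 - 4*y - 5) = (y - 5)*(y + 1)*(y - 5)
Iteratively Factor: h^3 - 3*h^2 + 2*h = (h)*(h^2 - 3*h + 2) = h*(h - 1)*(h - 2)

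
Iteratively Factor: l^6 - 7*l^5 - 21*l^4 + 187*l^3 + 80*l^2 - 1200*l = (l)*(l^5 - 7*l^4 - 21*l^3 + 187*l^2 + 80*l - 1200) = l*(l - 4)*(l^4 - 3*l^3 - 33*l^2 + 55*l + 300) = l*(l - 5)*(l - 4)*(l^3 + 2*l^2 - 23*l - 60) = l*(l - 5)^2*(l - 4)*(l^2 + 7*l + 12) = l*(l - 5)^2*(l - 4)*(l + 4)*(l + 3)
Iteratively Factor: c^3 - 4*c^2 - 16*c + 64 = (c + 4)*(c^2 - 8*c + 16) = (c - 4)*(c + 4)*(c - 4)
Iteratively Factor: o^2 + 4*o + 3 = (o + 3)*(o + 1)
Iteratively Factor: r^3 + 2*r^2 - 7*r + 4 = (r - 1)*(r^2 + 3*r - 4) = (r - 1)^2*(r + 4)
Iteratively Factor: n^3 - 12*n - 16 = (n + 2)*(n^2 - 2*n - 8) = (n - 4)*(n + 2)*(n + 2)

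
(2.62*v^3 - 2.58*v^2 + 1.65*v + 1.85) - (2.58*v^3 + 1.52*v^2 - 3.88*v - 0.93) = 0.04*v^3 - 4.1*v^2 + 5.53*v + 2.78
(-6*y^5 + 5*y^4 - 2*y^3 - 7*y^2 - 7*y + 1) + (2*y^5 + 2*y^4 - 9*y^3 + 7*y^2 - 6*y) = -4*y^5 + 7*y^4 - 11*y^3 - 13*y + 1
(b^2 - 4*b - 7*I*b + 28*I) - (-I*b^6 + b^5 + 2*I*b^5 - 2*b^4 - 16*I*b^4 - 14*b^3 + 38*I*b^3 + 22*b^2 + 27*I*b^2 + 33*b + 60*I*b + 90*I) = I*b^6 - b^5 - 2*I*b^5 + 2*b^4 + 16*I*b^4 + 14*b^3 - 38*I*b^3 - 21*b^2 - 27*I*b^2 - 37*b - 67*I*b - 62*I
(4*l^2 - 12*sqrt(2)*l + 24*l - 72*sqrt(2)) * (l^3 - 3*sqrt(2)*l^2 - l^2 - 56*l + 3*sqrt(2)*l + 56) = 4*l^5 - 24*sqrt(2)*l^4 + 20*l^4 - 176*l^3 - 120*sqrt(2)*l^3 - 760*l^2 + 816*sqrt(2)*l^2 + 912*l + 3360*sqrt(2)*l - 4032*sqrt(2)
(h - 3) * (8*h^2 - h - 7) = 8*h^3 - 25*h^2 - 4*h + 21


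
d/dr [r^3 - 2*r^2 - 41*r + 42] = 3*r^2 - 4*r - 41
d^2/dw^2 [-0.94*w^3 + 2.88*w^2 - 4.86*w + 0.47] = 5.76 - 5.64*w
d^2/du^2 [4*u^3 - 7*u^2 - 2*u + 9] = 24*u - 14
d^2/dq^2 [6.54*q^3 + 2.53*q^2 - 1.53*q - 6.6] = 39.24*q + 5.06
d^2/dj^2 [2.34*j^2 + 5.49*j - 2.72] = 4.68000000000000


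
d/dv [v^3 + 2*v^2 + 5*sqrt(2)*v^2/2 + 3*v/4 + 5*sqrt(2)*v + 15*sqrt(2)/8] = 3*v^2 + 4*v + 5*sqrt(2)*v + 3/4 + 5*sqrt(2)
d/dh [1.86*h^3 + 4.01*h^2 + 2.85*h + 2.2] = 5.58*h^2 + 8.02*h + 2.85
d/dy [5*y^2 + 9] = 10*y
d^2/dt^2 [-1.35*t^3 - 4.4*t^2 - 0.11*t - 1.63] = -8.1*t - 8.8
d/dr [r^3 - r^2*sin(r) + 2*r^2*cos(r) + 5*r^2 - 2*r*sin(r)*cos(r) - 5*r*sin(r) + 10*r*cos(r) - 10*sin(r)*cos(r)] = -2*r^2*sin(r) - r^2*cos(r) + 3*r^2 - 12*r*sin(r) - r*cos(r) - 2*r*cos(2*r) + 10*r - 5*sin(r) - sin(2*r) + 10*cos(r) - 10*cos(2*r)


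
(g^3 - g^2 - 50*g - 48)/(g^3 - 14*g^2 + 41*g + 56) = (g + 6)/(g - 7)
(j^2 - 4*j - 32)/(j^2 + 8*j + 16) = (j - 8)/(j + 4)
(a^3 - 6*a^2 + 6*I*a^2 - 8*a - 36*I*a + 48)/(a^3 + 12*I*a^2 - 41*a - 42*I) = (a^2 + a*(-6 + 4*I) - 24*I)/(a^2 + 10*I*a - 21)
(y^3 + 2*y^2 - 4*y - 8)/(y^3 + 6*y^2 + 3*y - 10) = (y^2 - 4)/(y^2 + 4*y - 5)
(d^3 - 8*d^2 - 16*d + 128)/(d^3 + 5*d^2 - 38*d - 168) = (d^2 - 12*d + 32)/(d^2 + d - 42)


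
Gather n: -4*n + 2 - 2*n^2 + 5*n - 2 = -2*n^2 + n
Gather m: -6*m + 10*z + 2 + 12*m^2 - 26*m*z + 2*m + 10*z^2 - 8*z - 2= 12*m^2 + m*(-26*z - 4) + 10*z^2 + 2*z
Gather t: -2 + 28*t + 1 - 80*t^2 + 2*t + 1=-80*t^2 + 30*t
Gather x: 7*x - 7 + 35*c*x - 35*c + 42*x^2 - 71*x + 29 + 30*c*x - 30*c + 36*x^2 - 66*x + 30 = -65*c + 78*x^2 + x*(65*c - 130) + 52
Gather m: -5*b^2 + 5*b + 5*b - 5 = -5*b^2 + 10*b - 5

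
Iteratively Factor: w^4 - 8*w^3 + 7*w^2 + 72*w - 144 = (w - 4)*(w^3 - 4*w^2 - 9*w + 36) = (w - 4)*(w - 3)*(w^2 - w - 12) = (w - 4)*(w - 3)*(w + 3)*(w - 4)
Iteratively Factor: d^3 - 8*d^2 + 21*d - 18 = (d - 2)*(d^2 - 6*d + 9) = (d - 3)*(d - 2)*(d - 3)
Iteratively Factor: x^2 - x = (x - 1)*(x)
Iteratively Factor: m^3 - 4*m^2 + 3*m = (m)*(m^2 - 4*m + 3) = m*(m - 3)*(m - 1)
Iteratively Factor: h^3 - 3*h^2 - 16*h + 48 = (h + 4)*(h^2 - 7*h + 12) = (h - 4)*(h + 4)*(h - 3)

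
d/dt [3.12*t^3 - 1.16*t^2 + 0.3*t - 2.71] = 9.36*t^2 - 2.32*t + 0.3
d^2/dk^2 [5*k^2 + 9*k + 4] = 10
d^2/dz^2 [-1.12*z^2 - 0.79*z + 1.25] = -2.24000000000000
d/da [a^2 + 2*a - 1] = 2*a + 2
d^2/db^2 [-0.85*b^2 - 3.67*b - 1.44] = -1.70000000000000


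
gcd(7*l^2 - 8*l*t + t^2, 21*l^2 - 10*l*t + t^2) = -7*l + t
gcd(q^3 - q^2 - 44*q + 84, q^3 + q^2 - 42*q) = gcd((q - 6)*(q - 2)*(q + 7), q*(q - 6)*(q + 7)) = q^2 + q - 42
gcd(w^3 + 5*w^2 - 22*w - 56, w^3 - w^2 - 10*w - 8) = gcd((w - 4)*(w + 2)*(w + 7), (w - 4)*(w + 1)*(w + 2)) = w^2 - 2*w - 8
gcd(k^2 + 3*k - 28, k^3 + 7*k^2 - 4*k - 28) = k + 7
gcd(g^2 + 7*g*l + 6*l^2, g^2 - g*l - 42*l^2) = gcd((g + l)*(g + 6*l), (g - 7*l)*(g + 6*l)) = g + 6*l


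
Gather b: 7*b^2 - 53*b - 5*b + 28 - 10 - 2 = 7*b^2 - 58*b + 16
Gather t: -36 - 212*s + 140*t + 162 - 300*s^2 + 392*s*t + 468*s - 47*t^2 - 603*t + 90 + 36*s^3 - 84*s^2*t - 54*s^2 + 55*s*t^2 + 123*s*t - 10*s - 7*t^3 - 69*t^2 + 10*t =36*s^3 - 354*s^2 + 246*s - 7*t^3 + t^2*(55*s - 116) + t*(-84*s^2 + 515*s - 453) + 216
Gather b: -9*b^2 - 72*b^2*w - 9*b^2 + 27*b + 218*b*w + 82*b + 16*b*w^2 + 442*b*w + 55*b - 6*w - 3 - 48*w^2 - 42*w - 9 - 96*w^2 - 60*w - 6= b^2*(-72*w - 18) + b*(16*w^2 + 660*w + 164) - 144*w^2 - 108*w - 18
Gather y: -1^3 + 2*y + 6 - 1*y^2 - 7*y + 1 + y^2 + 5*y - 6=0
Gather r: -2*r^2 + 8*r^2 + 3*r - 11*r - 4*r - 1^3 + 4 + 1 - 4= 6*r^2 - 12*r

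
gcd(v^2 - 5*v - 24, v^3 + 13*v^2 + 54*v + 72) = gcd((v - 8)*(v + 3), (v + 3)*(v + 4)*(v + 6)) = v + 3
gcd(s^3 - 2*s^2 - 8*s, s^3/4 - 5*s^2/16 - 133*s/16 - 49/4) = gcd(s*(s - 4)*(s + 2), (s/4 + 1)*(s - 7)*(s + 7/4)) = 1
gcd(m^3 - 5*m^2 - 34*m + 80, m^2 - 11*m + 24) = m - 8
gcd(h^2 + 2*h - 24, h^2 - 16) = h - 4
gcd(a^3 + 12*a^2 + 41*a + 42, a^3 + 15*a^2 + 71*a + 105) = a^2 + 10*a + 21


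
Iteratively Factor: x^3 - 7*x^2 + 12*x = (x - 4)*(x^2 - 3*x) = x*(x - 4)*(x - 3)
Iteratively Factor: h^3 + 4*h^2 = (h)*(h^2 + 4*h) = h^2*(h + 4)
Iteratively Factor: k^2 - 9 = (k + 3)*(k - 3)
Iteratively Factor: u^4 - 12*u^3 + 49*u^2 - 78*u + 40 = (u - 5)*(u^3 - 7*u^2 + 14*u - 8) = (u - 5)*(u - 1)*(u^2 - 6*u + 8) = (u - 5)*(u - 2)*(u - 1)*(u - 4)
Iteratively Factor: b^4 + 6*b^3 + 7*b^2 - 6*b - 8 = (b + 2)*(b^3 + 4*b^2 - b - 4) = (b + 1)*(b + 2)*(b^2 + 3*b - 4) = (b + 1)*(b + 2)*(b + 4)*(b - 1)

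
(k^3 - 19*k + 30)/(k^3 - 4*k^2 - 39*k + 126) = (k^2 + 3*k - 10)/(k^2 - k - 42)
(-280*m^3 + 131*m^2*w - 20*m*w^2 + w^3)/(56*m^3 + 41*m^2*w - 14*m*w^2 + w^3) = (-5*m + w)/(m + w)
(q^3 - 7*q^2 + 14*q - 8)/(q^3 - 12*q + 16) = (q^2 - 5*q + 4)/(q^2 + 2*q - 8)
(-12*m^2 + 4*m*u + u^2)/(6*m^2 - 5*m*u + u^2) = (6*m + u)/(-3*m + u)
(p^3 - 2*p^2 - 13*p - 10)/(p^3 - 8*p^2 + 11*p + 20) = (p + 2)/(p - 4)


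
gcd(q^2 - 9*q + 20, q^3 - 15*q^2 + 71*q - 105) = q - 5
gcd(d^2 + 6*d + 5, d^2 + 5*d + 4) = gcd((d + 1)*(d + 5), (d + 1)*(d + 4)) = d + 1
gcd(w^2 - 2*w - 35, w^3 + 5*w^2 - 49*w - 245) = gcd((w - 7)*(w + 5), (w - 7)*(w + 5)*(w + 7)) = w^2 - 2*w - 35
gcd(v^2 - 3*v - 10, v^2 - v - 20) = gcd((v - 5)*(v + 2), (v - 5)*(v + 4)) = v - 5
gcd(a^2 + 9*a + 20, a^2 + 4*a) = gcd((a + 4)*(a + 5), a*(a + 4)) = a + 4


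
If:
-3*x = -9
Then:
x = 3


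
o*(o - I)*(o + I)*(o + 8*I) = o^4 + 8*I*o^3 + o^2 + 8*I*o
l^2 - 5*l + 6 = (l - 3)*(l - 2)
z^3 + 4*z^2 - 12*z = z*(z - 2)*(z + 6)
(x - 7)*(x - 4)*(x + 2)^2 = x^4 - 7*x^3 - 12*x^2 + 68*x + 112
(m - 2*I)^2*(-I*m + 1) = -I*m^3 - 3*m^2 - 4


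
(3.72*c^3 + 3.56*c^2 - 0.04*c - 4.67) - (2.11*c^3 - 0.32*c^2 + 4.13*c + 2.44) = 1.61*c^3 + 3.88*c^2 - 4.17*c - 7.11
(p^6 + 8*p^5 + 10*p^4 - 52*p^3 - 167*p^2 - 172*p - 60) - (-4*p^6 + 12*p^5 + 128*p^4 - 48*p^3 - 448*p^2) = 5*p^6 - 4*p^5 - 118*p^4 - 4*p^3 + 281*p^2 - 172*p - 60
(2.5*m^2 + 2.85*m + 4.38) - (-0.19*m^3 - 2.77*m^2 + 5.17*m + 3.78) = 0.19*m^3 + 5.27*m^2 - 2.32*m + 0.6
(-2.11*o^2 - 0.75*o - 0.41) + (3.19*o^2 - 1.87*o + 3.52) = 1.08*o^2 - 2.62*o + 3.11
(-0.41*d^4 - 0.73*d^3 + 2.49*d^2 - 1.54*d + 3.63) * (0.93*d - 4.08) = -0.3813*d^5 + 0.9939*d^4 + 5.2941*d^3 - 11.5914*d^2 + 9.6591*d - 14.8104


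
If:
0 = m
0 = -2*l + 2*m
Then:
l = 0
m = 0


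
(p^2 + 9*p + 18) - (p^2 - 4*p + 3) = 13*p + 15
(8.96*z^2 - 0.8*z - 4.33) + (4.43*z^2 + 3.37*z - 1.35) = 13.39*z^2 + 2.57*z - 5.68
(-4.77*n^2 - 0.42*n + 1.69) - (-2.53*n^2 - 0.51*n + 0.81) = -2.24*n^2 + 0.09*n + 0.88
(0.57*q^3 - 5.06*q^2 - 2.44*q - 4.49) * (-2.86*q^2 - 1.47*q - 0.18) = -1.6302*q^5 + 13.6337*q^4 + 14.314*q^3 + 17.339*q^2 + 7.0395*q + 0.8082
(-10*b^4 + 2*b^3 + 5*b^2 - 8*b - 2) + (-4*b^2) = -10*b^4 + 2*b^3 + b^2 - 8*b - 2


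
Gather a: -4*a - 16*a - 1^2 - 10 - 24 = -20*a - 35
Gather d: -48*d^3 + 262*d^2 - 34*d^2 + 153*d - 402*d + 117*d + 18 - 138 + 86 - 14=-48*d^3 + 228*d^2 - 132*d - 48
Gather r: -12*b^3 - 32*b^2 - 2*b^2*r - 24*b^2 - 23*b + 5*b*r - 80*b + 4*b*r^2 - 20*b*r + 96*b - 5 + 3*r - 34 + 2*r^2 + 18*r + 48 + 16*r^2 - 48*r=-12*b^3 - 56*b^2 - 7*b + r^2*(4*b + 18) + r*(-2*b^2 - 15*b - 27) + 9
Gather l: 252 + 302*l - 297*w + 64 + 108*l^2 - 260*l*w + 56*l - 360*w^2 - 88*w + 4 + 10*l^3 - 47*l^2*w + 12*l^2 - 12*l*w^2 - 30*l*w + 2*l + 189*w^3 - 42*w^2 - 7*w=10*l^3 + l^2*(120 - 47*w) + l*(-12*w^2 - 290*w + 360) + 189*w^3 - 402*w^2 - 392*w + 320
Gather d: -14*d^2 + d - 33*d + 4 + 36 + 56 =-14*d^2 - 32*d + 96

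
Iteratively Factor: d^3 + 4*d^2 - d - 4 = (d + 4)*(d^2 - 1) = (d - 1)*(d + 4)*(d + 1)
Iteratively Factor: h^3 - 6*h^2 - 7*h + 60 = (h - 5)*(h^2 - h - 12) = (h - 5)*(h - 4)*(h + 3)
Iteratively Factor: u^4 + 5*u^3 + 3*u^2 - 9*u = (u + 3)*(u^3 + 2*u^2 - 3*u) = (u - 1)*(u + 3)*(u^2 + 3*u) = (u - 1)*(u + 3)^2*(u)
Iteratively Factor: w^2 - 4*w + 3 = (w - 1)*(w - 3)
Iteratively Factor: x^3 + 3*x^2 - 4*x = (x + 4)*(x^2 - x) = (x - 1)*(x + 4)*(x)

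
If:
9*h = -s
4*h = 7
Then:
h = 7/4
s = -63/4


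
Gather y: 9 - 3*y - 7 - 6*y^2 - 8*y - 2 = -6*y^2 - 11*y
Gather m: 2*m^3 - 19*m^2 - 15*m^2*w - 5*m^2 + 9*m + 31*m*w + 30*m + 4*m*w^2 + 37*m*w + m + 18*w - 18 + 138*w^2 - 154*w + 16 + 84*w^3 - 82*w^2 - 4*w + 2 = 2*m^3 + m^2*(-15*w - 24) + m*(4*w^2 + 68*w + 40) + 84*w^3 + 56*w^2 - 140*w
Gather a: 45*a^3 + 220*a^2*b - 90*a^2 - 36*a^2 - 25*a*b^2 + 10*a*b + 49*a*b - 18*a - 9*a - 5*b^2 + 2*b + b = 45*a^3 + a^2*(220*b - 126) + a*(-25*b^2 + 59*b - 27) - 5*b^2 + 3*b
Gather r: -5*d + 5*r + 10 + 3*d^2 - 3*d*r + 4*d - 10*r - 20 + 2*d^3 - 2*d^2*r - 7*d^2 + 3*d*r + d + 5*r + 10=2*d^3 - 2*d^2*r - 4*d^2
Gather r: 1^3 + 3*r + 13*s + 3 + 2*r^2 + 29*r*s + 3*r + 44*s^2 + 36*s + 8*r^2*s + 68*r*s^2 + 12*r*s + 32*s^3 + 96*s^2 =r^2*(8*s + 2) + r*(68*s^2 + 41*s + 6) + 32*s^3 + 140*s^2 + 49*s + 4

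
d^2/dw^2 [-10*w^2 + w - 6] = -20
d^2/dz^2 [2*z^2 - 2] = 4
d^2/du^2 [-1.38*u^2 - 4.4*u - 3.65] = -2.76000000000000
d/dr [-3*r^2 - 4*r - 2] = -6*r - 4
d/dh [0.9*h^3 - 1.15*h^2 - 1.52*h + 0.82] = 2.7*h^2 - 2.3*h - 1.52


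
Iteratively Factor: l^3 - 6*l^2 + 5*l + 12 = (l - 4)*(l^2 - 2*l - 3) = (l - 4)*(l - 3)*(l + 1)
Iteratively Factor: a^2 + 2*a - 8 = (a - 2)*(a + 4)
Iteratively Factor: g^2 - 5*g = (g)*(g - 5)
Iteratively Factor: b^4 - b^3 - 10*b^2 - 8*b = (b)*(b^3 - b^2 - 10*b - 8) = b*(b + 1)*(b^2 - 2*b - 8) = b*(b - 4)*(b + 1)*(b + 2)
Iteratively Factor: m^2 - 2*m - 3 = (m + 1)*(m - 3)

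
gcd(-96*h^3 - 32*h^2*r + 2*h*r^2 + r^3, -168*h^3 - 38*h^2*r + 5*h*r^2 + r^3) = -24*h^2 - 2*h*r + r^2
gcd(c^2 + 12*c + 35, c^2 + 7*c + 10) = c + 5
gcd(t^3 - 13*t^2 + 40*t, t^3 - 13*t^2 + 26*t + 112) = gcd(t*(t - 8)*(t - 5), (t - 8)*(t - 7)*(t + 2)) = t - 8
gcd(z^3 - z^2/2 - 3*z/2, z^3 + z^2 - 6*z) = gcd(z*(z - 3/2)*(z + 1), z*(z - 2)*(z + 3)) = z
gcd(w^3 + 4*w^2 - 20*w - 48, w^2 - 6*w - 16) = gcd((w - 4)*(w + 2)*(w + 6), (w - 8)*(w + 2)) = w + 2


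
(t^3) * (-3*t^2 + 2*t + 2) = -3*t^5 + 2*t^4 + 2*t^3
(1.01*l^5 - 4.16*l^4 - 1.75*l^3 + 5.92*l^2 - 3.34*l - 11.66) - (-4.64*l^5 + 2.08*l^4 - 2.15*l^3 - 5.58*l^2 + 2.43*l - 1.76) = 5.65*l^5 - 6.24*l^4 + 0.4*l^3 + 11.5*l^2 - 5.77*l - 9.9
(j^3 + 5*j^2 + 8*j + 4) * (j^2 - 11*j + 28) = j^5 - 6*j^4 - 19*j^3 + 56*j^2 + 180*j + 112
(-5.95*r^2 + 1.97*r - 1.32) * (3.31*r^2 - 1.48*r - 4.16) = -19.6945*r^4 + 15.3267*r^3 + 17.4672*r^2 - 6.2416*r + 5.4912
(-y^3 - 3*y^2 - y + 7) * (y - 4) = -y^4 + y^3 + 11*y^2 + 11*y - 28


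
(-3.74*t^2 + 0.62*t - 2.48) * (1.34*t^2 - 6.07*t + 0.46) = -5.0116*t^4 + 23.5326*t^3 - 8.807*t^2 + 15.3388*t - 1.1408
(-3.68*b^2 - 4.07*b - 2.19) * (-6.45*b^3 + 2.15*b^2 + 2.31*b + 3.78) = 23.736*b^5 + 18.3395*b^4 - 3.1258*b^3 - 28.0206*b^2 - 20.4435*b - 8.2782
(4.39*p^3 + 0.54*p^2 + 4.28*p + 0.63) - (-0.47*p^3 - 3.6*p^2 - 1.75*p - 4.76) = 4.86*p^3 + 4.14*p^2 + 6.03*p + 5.39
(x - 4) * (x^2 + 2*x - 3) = x^3 - 2*x^2 - 11*x + 12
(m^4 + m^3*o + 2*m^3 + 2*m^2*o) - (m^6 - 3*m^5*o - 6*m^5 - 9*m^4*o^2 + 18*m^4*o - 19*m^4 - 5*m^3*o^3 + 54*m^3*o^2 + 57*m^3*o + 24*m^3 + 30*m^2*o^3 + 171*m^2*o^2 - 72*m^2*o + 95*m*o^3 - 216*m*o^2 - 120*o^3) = -m^6 + 3*m^5*o + 6*m^5 + 9*m^4*o^2 - 18*m^4*o + 20*m^4 + 5*m^3*o^3 - 54*m^3*o^2 - 56*m^3*o - 22*m^3 - 30*m^2*o^3 - 171*m^2*o^2 + 74*m^2*o - 95*m*o^3 + 216*m*o^2 + 120*o^3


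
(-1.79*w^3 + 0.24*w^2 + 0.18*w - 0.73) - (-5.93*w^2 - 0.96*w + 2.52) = -1.79*w^3 + 6.17*w^2 + 1.14*w - 3.25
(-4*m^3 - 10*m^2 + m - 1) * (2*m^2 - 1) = -8*m^5 - 20*m^4 + 6*m^3 + 8*m^2 - m + 1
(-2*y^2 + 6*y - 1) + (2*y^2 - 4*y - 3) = 2*y - 4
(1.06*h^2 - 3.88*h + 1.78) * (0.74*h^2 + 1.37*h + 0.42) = 0.7844*h^4 - 1.419*h^3 - 3.5532*h^2 + 0.809*h + 0.7476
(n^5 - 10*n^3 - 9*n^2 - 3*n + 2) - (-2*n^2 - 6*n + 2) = n^5 - 10*n^3 - 7*n^2 + 3*n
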